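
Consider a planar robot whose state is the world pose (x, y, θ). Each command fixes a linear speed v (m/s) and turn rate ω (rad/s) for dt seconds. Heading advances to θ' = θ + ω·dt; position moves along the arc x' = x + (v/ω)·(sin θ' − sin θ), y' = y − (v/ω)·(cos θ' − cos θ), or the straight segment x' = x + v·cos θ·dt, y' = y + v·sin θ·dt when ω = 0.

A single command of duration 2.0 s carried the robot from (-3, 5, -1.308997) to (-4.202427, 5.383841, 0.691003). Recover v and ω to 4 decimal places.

v = -0.7500, ω = 1.0000

Δθ = 0.691003 − -1.308997 = 2.000000
ω = Δθ/dt = 2.000000/2.0 = 1.0000
R = Δx/(sin θ' − sin θ) = -0.7500
v = R·ω = -0.7500·1.0000 = -0.7500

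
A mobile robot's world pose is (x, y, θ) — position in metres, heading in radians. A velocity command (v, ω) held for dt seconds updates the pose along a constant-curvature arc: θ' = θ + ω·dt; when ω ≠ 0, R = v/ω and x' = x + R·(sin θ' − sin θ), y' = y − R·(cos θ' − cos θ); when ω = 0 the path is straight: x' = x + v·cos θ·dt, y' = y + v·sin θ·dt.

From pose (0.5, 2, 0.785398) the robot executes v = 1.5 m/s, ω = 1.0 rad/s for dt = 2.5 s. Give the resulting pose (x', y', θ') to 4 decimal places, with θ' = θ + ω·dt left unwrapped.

(-0.7756, 4.5452, 3.2854)

θ' = 0.7854 + 1.0·2.5 = 3.2854
R = v/ω = 1.5/1.0 = 1.5000
x' = 0.5 + 1.5000·(sin 3.2854 − sin 0.7854) = -0.7756
y' = 2 − 1.5000·(cos 3.2854 − cos 0.7854) = 4.5452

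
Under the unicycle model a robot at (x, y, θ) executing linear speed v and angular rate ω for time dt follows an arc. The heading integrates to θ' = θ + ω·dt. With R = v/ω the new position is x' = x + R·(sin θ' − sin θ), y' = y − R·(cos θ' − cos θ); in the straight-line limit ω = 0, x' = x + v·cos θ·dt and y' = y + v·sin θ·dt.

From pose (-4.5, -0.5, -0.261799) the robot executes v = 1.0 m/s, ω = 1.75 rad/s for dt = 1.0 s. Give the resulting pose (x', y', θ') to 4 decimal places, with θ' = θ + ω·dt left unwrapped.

θ' = -0.2618 + 1.75·1.0 = 1.4882
R = v/ω = 1.0/1.75 = 0.5714
x' = -4.5 + 0.5714·(sin 1.4882 − sin -0.2618) = -3.7826
y' = -0.5 − 0.5714·(cos 1.4882 − cos -0.2618) = 0.0048

(-3.7826, 0.0048, 1.4882)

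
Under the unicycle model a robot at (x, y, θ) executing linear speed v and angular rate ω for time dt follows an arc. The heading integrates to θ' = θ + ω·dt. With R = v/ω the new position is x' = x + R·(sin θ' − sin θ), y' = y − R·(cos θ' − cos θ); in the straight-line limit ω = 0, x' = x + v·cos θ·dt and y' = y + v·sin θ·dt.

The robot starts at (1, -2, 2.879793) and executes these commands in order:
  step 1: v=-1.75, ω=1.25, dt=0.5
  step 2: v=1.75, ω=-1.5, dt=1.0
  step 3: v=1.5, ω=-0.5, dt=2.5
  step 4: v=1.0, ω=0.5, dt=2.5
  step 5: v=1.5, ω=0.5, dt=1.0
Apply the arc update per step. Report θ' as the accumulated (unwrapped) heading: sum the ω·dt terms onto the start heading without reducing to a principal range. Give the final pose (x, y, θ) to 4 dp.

step 1: θ'=3.5048 (R=-1.4000) → pose (1.8597, -1.9564, 3.5048)
step 2: θ'=2.0048 (R=-1.1667) → pose (0.3867, -1.3564, 2.0048)
step 3: θ'=0.7548 (R=-3.0000) → pose (1.0532, 2.0903, 0.7548)
step 4: θ'=2.0048 (R=2.0000) → pose (1.4975, 4.3882, 2.0048)
step 5: θ'=2.5048 (R=3.0000) → pose (0.5595, 5.5387, 2.5048)

(0.5595, 5.5387, 2.5048)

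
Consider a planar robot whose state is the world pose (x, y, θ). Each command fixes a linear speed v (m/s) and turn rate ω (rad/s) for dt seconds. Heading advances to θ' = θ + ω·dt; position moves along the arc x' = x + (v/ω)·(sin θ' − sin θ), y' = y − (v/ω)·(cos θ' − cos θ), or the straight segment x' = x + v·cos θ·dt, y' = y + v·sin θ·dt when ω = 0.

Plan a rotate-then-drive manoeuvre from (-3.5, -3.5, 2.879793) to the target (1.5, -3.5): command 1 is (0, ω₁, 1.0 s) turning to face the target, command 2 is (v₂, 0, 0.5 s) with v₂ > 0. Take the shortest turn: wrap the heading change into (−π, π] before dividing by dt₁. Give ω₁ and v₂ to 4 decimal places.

ω₁ = -2.8798, v₂ = 10.0000

heading to target = atan2(-3.5−-3.5, 1.5−-3.5) = 0.0000
Δθ = wrap(0.0000 − 2.8798) = -2.8798; ω₁ = Δθ/dt₁ = -2.8798
distance = √((1.5−-3.5)² + (-3.5−-3.5)²) = 5.0000; v₂ = distance/dt₂ = 10.0000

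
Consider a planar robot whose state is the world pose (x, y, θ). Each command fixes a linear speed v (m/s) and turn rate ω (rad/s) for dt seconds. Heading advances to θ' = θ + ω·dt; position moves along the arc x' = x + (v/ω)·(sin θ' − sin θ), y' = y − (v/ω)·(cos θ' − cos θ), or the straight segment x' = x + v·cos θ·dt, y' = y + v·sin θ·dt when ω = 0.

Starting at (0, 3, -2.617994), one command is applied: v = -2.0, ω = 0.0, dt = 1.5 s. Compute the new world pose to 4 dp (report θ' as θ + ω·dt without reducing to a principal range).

(2.5981, 4.5000, -2.6180)

θ' = -2.6180 + 0.0·1.5 = -2.6180
ω = 0 → straight: x' = 0 + -2.0·cos(-2.6180)·1.5 = 2.5981
y' = 3 + -2.0·sin(-2.6180)·1.5 = 4.5000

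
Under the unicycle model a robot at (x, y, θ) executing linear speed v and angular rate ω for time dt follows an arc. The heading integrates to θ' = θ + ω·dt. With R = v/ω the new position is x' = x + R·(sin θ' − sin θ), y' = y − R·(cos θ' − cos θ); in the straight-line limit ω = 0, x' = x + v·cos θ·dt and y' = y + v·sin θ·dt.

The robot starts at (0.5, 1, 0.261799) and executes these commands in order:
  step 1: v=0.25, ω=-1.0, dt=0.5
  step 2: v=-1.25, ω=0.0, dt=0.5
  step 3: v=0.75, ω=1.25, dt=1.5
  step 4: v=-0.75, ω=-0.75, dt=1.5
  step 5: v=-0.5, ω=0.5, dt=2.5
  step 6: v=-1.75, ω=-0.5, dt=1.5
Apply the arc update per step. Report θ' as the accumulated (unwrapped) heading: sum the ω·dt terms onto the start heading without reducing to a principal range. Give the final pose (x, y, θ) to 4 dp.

step 1: θ'=-0.2382 (R=-0.2500) → pose (0.6237, 1.0015, -0.2382)
step 2: θ'=-0.2382 (straight) → pose (0.0163, 1.1489, -0.2382)
step 3: θ'=1.6368 (R=0.6000) → pose (0.7566, 1.7716, 1.6368)
step 4: θ'=0.5118 (R=1.0000) → pose (0.2485, 0.8337, 0.5118)
step 5: θ'=1.7618 (R=-1.0000) → pose (-0.2435, -0.2280, 1.7618)
step 6: θ'=1.0118 (R=3.5000) → pose (-0.7126, -2.7486, 1.0118)

(-0.7126, -2.7486, 1.0118)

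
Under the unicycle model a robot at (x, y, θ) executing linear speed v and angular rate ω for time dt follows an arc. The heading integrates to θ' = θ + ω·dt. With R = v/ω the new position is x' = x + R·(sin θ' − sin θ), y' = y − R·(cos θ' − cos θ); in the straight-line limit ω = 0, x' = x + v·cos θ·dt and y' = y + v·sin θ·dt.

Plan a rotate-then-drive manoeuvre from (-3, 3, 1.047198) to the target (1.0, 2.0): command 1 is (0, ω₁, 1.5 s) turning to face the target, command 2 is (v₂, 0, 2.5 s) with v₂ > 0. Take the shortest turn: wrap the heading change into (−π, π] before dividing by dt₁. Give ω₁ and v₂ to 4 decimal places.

ω₁ = -0.8615, v₂ = 1.6492

heading to target = atan2(2−3, 1−-3) = -0.2450
Δθ = wrap(-0.2450 − 1.0472) = -1.2922; ω₁ = Δθ/dt₁ = -0.8615
distance = √((1−-3)² + (2−3)²) = 4.1231; v₂ = distance/dt₂ = 1.6492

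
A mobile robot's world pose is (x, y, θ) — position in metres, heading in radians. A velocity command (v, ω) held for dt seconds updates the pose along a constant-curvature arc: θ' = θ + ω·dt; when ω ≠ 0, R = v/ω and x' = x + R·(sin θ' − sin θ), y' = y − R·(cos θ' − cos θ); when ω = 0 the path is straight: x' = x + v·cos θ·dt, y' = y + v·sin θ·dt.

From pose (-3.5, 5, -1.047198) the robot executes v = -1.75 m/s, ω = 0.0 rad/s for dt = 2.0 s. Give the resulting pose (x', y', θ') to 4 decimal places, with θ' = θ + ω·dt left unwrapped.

θ' = -1.0472 + 0.0·2.0 = -1.0472
ω = 0 → straight: x' = -3.5 + -1.75·cos(-1.0472)·2.0 = -5.2500
y' = 5 + -1.75·sin(-1.0472)·2.0 = 8.0311

(-5.2500, 8.0311, -1.0472)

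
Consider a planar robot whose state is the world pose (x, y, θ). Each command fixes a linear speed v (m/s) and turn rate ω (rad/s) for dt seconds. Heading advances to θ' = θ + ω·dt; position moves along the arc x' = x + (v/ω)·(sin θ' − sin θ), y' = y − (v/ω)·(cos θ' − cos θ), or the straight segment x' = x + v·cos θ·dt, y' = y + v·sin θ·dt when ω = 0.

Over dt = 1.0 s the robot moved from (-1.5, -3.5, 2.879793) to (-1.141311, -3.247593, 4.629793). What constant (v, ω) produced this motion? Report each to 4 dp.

Δθ = 4.629793 − 2.879793 = 1.750000
ω = Δθ/dt = 1.750000/1.0 = 1.7500
R = Δx/(sin θ' − sin θ) = -0.2857
v = R·ω = -0.2857·1.7500 = -0.5000

v = -0.5000, ω = 1.7500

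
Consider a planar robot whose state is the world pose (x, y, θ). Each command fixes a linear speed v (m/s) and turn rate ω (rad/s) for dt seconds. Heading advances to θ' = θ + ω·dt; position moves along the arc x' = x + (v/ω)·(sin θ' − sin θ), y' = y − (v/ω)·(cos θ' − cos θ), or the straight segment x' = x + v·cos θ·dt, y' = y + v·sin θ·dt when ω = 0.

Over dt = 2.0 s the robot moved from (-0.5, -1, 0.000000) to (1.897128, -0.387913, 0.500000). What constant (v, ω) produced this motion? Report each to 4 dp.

Δθ = 0.500000 − 0.000000 = 0.500000
ω = Δθ/dt = 0.500000/2.0 = 0.2500
R = Δx/(sin θ' − sin θ) = 5.0000
v = R·ω = 5.0000·0.2500 = 1.2500

v = 1.2500, ω = 0.2500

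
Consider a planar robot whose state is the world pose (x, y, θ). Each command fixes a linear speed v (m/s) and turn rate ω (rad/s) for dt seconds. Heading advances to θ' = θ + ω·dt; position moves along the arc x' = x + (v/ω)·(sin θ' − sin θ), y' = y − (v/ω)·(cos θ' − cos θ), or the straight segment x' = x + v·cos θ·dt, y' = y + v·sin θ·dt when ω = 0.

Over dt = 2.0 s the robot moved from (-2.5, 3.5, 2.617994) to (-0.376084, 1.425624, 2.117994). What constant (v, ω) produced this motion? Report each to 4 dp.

Δθ = 2.117994 − 2.617994 = -0.500000
ω = Δθ/dt = -0.500000/2.0 = -0.2500
R = Δx/(sin θ' − sin θ) = 6.0000
v = R·ω = 6.0000·-0.2500 = -1.5000

v = -1.5000, ω = -0.2500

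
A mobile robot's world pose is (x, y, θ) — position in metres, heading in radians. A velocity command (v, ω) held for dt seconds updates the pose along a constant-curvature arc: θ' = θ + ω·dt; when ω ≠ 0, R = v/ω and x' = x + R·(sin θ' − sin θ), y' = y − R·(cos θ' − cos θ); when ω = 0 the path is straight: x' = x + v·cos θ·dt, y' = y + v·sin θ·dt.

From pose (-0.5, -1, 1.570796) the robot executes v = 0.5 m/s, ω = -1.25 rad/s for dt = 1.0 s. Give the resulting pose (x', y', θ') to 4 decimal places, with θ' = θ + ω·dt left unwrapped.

θ' = 1.5708 + -1.25·1.0 = 0.3208
R = v/ω = 0.5/-1.25 = -0.4000
x' = -0.5 + -0.4000·(sin 0.3208 − sin 1.5708) = -0.2261
y' = -1 − -0.4000·(cos 0.3208 − cos 1.5708) = -0.6204

(-0.2261, -0.6204, 0.3208)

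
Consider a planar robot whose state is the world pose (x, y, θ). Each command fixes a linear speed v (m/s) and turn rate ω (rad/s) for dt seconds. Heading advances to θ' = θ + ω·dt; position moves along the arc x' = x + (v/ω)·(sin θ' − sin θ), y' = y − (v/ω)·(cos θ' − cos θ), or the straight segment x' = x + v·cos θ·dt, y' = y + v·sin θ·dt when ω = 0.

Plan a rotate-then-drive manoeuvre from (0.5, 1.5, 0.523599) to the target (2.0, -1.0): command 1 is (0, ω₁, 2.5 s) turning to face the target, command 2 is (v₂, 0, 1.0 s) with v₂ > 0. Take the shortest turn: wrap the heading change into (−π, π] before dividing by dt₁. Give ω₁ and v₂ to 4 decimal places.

heading to target = atan2(-1−1.5, 2−0.5) = -1.0304
Δθ = wrap(-1.0304 − 0.5236) = -1.5540; ω₁ = Δθ/dt₁ = -0.6216
distance = √((2−0.5)² + (-1−1.5)²) = 2.9155; v₂ = distance/dt₂ = 2.9155

ω₁ = -0.6216, v₂ = 2.9155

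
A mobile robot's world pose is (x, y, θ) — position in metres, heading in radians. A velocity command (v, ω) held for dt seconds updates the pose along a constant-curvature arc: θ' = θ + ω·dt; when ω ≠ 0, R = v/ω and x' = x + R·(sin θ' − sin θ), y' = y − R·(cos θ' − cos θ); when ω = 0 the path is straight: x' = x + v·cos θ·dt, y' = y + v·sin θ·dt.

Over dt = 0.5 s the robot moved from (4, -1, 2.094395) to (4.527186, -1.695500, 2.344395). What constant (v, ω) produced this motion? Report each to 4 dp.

v = -1.7500, ω = 0.5000

Δθ = 2.344395 − 2.094395 = 0.250000
ω = Δθ/dt = 0.250000/0.5 = 0.5000
R = −Δy/(cos θ' − cos θ) = -3.5000
v = R·ω = -3.5000·0.5000 = -1.7500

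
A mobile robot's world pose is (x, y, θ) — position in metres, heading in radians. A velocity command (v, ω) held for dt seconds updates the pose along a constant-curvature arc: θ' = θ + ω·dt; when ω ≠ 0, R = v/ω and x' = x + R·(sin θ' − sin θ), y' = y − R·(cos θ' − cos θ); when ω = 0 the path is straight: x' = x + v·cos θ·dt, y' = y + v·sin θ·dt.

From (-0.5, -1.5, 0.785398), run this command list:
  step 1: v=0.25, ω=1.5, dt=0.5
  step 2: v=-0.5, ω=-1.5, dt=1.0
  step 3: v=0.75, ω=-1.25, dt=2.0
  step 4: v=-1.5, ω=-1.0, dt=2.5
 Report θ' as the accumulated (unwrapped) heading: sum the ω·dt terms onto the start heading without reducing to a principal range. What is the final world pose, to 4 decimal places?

step 1: θ'=1.5354 (R=0.1667) → pose (-0.4513, -1.3880, 1.5354)
step 2: θ'=0.0354 (R=0.3333) → pose (-0.7726, -1.7094, 0.0354)
step 3: θ'=-2.4646 (R=-0.6000) → pose (-0.3755, -2.7767, -2.4646)
step 4: θ'=-4.9646 (R=1.5000) → pose (2.0167, -4.3202, -4.9646)

(2.0167, -4.3202, -4.9646)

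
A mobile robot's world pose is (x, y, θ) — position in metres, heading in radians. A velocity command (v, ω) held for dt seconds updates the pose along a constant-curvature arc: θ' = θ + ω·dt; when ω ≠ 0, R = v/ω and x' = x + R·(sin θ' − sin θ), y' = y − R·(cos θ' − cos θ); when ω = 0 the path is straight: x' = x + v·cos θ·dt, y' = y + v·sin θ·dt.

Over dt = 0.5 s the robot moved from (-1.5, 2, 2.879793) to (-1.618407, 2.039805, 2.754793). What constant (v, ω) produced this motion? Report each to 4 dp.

v = 0.2500, ω = -0.2500

Δθ = 2.754793 − 2.879793 = -0.125000
ω = Δθ/dt = -0.125000/0.5 = -0.2500
R = Δx/(sin θ' − sin θ) = -1.0000
v = R·ω = -1.0000·-0.2500 = 0.2500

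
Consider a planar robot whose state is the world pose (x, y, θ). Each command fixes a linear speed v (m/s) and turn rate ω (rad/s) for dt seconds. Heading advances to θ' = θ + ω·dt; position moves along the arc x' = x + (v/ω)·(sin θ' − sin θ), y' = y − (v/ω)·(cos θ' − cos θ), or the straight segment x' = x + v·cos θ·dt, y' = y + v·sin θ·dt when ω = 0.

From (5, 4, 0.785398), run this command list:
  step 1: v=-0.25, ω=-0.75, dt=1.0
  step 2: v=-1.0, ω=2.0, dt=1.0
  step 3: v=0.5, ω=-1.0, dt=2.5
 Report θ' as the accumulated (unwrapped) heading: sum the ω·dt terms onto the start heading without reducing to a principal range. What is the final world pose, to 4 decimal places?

(5.0178, 3.8499, -0.4646)

step 1: θ'=0.0354 (R=0.3333) → pose (4.7761, 3.9026, 0.0354)
step 2: θ'=2.0354 (R=-0.5000) → pose (4.3468, 3.1789, 2.0354)
step 3: θ'=-0.4646 (R=-0.5000) → pose (5.0178, 3.8499, -0.4646)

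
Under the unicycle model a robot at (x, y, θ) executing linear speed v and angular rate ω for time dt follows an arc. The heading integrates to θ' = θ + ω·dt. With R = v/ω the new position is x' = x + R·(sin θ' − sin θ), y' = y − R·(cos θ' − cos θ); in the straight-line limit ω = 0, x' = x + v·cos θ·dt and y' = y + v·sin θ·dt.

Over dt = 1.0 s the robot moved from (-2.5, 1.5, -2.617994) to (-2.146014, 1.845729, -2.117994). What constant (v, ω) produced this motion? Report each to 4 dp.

Δθ = -2.117994 − -2.617994 = 0.500000
ω = Δθ/dt = 0.500000/1.0 = 0.5000
R = Δx/(sin θ' − sin θ) = -1.0000
v = R·ω = -1.0000·0.5000 = -0.5000

v = -0.5000, ω = 0.5000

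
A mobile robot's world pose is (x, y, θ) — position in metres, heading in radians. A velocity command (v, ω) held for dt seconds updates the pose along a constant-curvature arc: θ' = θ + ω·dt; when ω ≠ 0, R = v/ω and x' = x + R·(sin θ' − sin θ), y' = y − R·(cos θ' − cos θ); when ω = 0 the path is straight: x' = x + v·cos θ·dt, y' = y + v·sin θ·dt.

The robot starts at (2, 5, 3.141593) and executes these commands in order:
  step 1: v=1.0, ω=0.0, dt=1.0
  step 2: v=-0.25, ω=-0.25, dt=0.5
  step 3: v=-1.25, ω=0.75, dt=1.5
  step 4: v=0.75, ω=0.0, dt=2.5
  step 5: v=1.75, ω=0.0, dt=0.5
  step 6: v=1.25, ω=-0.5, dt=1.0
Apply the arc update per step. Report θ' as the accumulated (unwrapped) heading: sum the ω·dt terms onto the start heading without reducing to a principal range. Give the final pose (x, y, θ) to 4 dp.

step 1: θ'=3.1416 (straight) → pose (1.0000, 5.0000, 3.1416)
step 2: θ'=3.0166 (R=1.0000) → pose (1.1247, 4.9922, 3.0166)
step 3: θ'=4.1416 (R=-1.6667) → pose (2.7349, 5.7454, 4.1416)
step 4: θ'=4.1416 (straight) → pose (1.7219, 4.1676, 4.1416)
step 5: θ'=4.1416 (straight) → pose (1.2491, 3.4313, 4.1416)
step 6: θ'=3.6416 (R=-2.5000) → pose (0.3440, 2.5881, 3.6416)

(0.3440, 2.5881, 3.6416)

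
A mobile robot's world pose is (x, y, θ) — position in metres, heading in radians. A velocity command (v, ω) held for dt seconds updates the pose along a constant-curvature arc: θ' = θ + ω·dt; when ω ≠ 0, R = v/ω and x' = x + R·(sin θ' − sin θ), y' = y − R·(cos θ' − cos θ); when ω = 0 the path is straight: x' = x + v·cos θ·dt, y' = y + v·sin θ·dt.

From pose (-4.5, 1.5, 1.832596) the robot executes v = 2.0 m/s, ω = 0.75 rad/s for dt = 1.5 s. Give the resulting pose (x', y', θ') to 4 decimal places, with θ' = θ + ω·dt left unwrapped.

(-6.5879, 3.4315, 2.9576)

θ' = 1.8326 + 0.75·1.5 = 2.9576
R = v/ω = 2.0/0.75 = 2.6667
x' = -4.5 + 2.6667·(sin 2.9576 − sin 1.8326) = -6.5879
y' = 1.5 − 2.6667·(cos 2.9576 − cos 1.8326) = 3.4315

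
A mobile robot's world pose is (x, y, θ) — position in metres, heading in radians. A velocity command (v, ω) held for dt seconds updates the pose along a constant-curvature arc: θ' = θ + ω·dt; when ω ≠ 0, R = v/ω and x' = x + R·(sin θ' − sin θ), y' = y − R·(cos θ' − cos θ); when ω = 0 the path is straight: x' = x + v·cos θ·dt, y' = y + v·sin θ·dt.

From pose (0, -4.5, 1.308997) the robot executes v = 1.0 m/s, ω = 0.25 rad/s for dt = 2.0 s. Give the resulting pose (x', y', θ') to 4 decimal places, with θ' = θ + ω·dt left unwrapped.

θ' = 1.3090 + 0.25·2.0 = 1.8090
R = v/ω = 1.0/0.25 = 4.0000
x' = 0 + 4.0000·(sin 1.8090 − sin 1.3090) = 0.0234
y' = -4.5 − 4.0000·(cos 1.8090 − cos 1.3090) = -2.5209

(0.0234, -2.5209, 1.8090)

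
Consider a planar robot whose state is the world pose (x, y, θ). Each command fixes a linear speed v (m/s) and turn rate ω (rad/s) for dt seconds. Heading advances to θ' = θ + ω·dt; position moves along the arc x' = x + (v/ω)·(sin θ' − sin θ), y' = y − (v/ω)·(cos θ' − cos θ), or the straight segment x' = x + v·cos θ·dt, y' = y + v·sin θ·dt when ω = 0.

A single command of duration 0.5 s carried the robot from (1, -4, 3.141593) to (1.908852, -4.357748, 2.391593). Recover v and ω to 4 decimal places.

Δθ = 2.391593 − 3.141593 = -0.750000
ω = Δθ/dt = -0.750000/0.5 = -1.5000
R = Δx/(sin θ' − sin θ) = 1.3333
v = R·ω = 1.3333·-1.5000 = -2.0000

v = -2.0000, ω = -1.5000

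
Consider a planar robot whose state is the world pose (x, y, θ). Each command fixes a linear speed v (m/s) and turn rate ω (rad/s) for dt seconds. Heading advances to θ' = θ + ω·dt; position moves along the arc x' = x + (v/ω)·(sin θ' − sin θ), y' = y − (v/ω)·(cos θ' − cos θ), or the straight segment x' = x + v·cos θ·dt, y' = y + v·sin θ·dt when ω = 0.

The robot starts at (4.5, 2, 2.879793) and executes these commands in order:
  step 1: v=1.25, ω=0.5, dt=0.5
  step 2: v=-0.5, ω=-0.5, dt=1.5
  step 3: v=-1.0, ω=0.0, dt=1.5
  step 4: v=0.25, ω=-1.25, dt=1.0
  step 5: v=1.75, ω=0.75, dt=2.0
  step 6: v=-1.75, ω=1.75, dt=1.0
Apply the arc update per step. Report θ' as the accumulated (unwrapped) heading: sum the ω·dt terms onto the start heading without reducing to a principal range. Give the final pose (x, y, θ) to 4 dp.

step 1: θ'=3.1298 (R=2.5000) → pose (3.8825, 2.0850, 3.1298)
step 2: θ'=2.3798 (R=1.0000) → pose (4.5609, 1.8087, 2.3798)
step 3: θ'=2.3798 (straight) → pose (5.6463, 0.7733, 2.3798)
step 4: θ'=1.1298 (R=-0.2000) → pose (5.6034, 1.0034, 1.1298)
step 5: θ'=2.6298 (R=2.3333) → pose (4.6361, 4.0338, 2.6298)
step 6: θ'=4.3798 (R=-1.0000) → pose (6.0710, 4.5791, 4.3798)

(6.0710, 4.5791, 4.3798)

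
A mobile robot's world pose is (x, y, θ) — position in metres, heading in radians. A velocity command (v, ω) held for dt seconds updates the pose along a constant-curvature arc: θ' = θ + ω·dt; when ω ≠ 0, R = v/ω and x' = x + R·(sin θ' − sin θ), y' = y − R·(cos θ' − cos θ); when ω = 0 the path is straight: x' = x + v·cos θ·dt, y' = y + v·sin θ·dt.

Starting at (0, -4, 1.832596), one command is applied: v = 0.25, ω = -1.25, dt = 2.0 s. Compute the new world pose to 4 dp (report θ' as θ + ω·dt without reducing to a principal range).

(0.3170, -3.7911, -0.6674)

θ' = 1.8326 + -1.25·2.0 = -0.6674
R = v/ω = 0.25/-1.25 = -0.2000
x' = 0 + -0.2000·(sin -0.6674 − sin 1.8326) = 0.3170
y' = -4 − -0.2000·(cos -0.6674 − cos 1.8326) = -3.7911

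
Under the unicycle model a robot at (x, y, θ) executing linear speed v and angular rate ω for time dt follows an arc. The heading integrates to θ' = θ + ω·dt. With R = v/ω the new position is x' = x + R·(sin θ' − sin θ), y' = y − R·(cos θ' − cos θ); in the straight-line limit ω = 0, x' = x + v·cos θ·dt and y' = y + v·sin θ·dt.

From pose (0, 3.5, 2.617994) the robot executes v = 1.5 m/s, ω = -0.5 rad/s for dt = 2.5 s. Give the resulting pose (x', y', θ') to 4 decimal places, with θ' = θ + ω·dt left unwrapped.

(-1.4385, 6.7023, 1.3680)

θ' = 2.6180 + -0.5·2.5 = 1.3680
R = v/ω = 1.5/-0.5 = -3.0000
x' = 0 + -3.0000·(sin 1.3680 − sin 2.6180) = -1.4385
y' = 3.5 − -3.0000·(cos 1.3680 − cos 2.6180) = 6.7023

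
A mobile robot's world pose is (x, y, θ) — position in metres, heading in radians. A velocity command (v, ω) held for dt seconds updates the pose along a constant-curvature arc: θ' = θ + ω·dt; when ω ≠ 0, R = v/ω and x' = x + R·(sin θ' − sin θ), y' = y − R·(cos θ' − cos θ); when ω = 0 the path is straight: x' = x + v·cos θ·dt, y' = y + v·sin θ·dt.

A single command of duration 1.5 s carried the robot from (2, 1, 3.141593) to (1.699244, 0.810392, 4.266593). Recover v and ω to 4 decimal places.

Δθ = 4.266593 − 3.141593 = 1.125000
ω = Δθ/dt = 1.125000/1.5 = 0.7500
R = Δx/(sin θ' − sin θ) = 0.3333
v = R·ω = 0.3333·0.7500 = 0.2500

v = 0.2500, ω = 0.7500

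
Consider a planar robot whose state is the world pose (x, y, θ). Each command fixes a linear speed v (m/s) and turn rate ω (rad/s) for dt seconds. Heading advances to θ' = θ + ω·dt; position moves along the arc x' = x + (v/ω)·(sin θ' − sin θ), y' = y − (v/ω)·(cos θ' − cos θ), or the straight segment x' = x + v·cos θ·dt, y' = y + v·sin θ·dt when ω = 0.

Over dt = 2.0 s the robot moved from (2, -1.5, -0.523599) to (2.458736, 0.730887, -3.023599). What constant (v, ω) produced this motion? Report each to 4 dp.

Δθ = -3.023599 − -0.523599 = -2.500000
ω = Δθ/dt = -2.500000/2.0 = -1.2500
R = −Δy/(cos θ' − cos θ) = 1.2000
v = R·ω = 1.2000·-1.2500 = -1.5000

v = -1.5000, ω = -1.2500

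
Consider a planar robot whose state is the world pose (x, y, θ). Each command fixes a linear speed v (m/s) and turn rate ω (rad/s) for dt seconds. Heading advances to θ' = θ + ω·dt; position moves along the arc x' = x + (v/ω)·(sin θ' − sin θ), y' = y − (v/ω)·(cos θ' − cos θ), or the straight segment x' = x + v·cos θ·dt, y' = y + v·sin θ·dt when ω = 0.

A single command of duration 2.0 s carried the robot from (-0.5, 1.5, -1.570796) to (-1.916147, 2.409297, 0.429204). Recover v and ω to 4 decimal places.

v = -1.0000, ω = 1.0000

Δθ = 0.429204 − -1.570796 = 2.000000
ω = Δθ/dt = 2.000000/2.0 = 1.0000
R = Δx/(sin θ' − sin θ) = -1.0000
v = R·ω = -1.0000·1.0000 = -1.0000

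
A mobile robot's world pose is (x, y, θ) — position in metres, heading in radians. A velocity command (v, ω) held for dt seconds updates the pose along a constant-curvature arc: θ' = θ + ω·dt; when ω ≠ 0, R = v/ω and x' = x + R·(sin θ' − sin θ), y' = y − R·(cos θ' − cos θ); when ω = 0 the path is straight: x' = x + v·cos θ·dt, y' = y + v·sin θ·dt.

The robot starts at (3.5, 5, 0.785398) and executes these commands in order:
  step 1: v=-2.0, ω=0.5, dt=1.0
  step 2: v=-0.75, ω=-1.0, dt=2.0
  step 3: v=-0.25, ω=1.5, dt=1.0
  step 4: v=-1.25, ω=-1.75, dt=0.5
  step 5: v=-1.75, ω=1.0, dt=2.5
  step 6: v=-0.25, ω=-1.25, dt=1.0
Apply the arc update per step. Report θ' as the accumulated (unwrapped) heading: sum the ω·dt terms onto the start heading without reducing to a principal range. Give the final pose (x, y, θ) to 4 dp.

(-0.7923, -0.5463, 1.1604)

step 1: θ'=1.2854 (R=-4.0000) → pose (2.4902, 3.2977, 1.2854)
step 2: θ'=-0.7146 (R=0.7500) → pose (1.2791, 2.9424, -0.7146)
step 3: θ'=0.7854 (R=-0.1667) → pose (1.0520, 2.9343, 0.7854)
step 4: θ'=-0.0896 (R=0.7143) → pose (0.4830, 2.7280, -0.0896)
step 5: θ'=2.4104 (R=-1.7500) → pose (-0.8422, -0.3177, 2.4104)
step 6: θ'=1.1604 (R=0.2000) → pose (-0.7923, -0.5463, 1.1604)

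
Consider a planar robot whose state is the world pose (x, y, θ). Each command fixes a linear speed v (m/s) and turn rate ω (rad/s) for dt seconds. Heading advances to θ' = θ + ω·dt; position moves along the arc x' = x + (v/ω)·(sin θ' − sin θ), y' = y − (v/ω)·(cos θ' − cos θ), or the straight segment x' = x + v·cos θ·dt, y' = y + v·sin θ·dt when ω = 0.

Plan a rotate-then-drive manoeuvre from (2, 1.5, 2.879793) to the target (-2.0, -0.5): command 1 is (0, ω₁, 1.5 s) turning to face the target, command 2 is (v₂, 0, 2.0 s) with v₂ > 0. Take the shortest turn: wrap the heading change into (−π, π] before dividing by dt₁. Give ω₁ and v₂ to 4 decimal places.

heading to target = atan2(-0.5−1.5, -2−2) = -2.6779
Δθ = wrap(-2.6779 − 2.8798) = 0.7254; ω₁ = Δθ/dt₁ = 0.4836
distance = √((-2−2)² + (-0.5−1.5)²) = 4.4721; v₂ = distance/dt₂ = 2.2361

ω₁ = 0.4836, v₂ = 2.2361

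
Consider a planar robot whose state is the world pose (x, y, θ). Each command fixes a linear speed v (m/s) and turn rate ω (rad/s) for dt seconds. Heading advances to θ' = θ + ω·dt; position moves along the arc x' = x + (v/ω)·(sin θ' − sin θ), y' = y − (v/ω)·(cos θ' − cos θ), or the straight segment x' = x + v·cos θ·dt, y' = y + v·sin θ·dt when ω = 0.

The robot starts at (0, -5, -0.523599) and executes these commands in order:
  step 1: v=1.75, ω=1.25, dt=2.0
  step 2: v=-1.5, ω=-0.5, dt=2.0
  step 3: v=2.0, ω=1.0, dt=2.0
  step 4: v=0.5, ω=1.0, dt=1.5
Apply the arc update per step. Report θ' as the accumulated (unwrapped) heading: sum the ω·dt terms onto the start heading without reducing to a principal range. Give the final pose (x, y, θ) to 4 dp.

(-0.1812, -3.3824, 4.4764)

step 1: θ'=1.9764 (R=1.4000) → pose (1.9864, -3.2352, 1.9764)
step 2: θ'=0.9764 (R=3.0000) → pose (1.7153, -6.0989, 0.9764)
step 3: θ'=2.9764 (R=2.0000) → pose (0.3872, -3.0061, 2.9764)
step 4: θ'=4.4764 (R=0.5000) → pose (-0.1812, -3.3824, 4.4764)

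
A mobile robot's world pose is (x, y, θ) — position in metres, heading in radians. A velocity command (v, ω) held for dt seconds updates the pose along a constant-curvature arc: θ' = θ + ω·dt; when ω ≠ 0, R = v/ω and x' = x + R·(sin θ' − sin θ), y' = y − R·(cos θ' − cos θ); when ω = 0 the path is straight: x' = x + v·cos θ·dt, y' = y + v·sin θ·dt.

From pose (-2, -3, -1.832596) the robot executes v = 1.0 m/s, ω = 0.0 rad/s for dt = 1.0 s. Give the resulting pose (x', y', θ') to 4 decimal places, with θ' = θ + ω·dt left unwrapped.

θ' = -1.8326 + 0.0·1.0 = -1.8326
ω = 0 → straight: x' = -2 + 1.0·cos(-1.8326)·1.0 = -2.2588
y' = -3 + 1.0·sin(-1.8326)·1.0 = -3.9659

(-2.2588, -3.9659, -1.8326)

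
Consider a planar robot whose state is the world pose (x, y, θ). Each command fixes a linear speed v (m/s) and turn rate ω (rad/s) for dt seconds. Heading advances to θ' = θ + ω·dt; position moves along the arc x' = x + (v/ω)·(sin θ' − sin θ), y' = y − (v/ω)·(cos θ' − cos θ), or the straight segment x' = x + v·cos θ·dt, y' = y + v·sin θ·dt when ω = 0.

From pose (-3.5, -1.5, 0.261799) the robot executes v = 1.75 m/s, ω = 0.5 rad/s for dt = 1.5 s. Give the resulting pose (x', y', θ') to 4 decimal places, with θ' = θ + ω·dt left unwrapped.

(-1.4386, 0.0246, 1.0118)

θ' = 0.2618 + 0.5·1.5 = 1.0118
R = v/ω = 1.75/0.5 = 3.5000
x' = -3.5 + 3.5000·(sin 1.0118 − sin 0.2618) = -1.4386
y' = -1.5 − 3.5000·(cos 1.0118 − cos 0.2618) = 0.0246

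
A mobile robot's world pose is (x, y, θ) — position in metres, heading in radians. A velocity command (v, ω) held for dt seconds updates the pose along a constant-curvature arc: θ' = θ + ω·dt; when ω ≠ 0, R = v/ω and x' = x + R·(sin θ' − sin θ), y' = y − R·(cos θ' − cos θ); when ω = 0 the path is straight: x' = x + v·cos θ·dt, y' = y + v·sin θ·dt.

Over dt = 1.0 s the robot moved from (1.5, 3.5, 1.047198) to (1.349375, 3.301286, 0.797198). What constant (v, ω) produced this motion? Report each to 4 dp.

Δθ = 0.797198 − 1.047198 = -0.250000
ω = Δθ/dt = -0.250000/1.0 = -0.2500
R = −Δy/(cos θ' − cos θ) = 1.0000
v = R·ω = 1.0000·-0.2500 = -0.2500

v = -0.2500, ω = -0.2500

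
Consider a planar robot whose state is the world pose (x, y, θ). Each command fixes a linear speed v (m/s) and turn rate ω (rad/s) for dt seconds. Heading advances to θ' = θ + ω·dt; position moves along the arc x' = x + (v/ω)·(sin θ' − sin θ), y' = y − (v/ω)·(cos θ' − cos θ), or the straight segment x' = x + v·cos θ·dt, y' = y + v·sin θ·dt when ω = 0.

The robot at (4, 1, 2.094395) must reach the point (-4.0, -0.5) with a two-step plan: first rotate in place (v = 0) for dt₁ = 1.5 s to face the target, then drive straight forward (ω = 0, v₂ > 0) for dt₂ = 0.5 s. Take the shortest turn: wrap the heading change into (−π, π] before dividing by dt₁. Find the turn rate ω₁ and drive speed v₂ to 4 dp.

heading to target = atan2(-0.5−1, -4−4) = -2.9562
Δθ = wrap(-2.9562 − 2.0944) = 1.2325; ω₁ = Δθ/dt₁ = 0.8217
distance = √((-4−4)² + (-0.5−1)²) = 8.1394; v₂ = distance/dt₂ = 16.2788

ω₁ = 0.8217, v₂ = 16.2788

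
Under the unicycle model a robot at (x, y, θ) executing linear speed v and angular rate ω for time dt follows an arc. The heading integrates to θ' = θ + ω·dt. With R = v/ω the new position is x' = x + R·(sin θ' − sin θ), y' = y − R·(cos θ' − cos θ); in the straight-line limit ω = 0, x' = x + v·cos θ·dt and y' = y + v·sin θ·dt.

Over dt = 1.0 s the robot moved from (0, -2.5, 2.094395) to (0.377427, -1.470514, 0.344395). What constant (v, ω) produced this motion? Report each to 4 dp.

v = 1.2500, ω = -1.7500

Δθ = 0.344395 − 2.094395 = -1.750000
ω = Δθ/dt = -1.750000/1.0 = -1.7500
R = −Δy/(cos θ' − cos θ) = -0.7143
v = R·ω = -0.7143·-1.7500 = 1.2500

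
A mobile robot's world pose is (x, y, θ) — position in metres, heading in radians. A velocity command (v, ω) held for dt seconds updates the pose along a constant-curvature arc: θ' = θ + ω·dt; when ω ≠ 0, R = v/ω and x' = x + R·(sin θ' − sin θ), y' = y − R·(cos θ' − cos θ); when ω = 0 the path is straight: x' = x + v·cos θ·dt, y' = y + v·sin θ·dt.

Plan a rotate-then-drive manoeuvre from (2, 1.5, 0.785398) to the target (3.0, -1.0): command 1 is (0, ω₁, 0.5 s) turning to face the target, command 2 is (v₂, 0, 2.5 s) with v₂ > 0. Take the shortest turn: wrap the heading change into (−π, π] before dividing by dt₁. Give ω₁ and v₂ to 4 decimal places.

heading to target = atan2(-1−1.5, 3−2) = -1.1903
Δθ = wrap(-1.1903 − 0.7854) = -1.9757; ω₁ = Δθ/dt₁ = -3.9514
distance = √((3−2)² + (-1−1.5)²) = 2.6926; v₂ = distance/dt₂ = 1.0770

ω₁ = -3.9514, v₂ = 1.0770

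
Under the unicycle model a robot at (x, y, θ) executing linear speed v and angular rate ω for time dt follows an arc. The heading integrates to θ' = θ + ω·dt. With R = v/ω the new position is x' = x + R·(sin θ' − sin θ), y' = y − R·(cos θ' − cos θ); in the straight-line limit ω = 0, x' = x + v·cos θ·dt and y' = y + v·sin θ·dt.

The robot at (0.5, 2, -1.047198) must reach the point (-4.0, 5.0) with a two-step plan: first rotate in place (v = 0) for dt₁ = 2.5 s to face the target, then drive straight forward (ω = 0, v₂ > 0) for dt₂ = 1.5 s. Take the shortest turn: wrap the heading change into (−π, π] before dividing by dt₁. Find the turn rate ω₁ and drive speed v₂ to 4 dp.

heading to target = atan2(5−2, -4−0.5) = 2.5536
Δθ = wrap(2.5536 − -1.0472) = -2.6824; ω₁ = Δθ/dt₁ = -1.0730
distance = √((-4−0.5)² + (5−2)²) = 5.4083; v₂ = distance/dt₂ = 3.6056

ω₁ = -1.0730, v₂ = 3.6056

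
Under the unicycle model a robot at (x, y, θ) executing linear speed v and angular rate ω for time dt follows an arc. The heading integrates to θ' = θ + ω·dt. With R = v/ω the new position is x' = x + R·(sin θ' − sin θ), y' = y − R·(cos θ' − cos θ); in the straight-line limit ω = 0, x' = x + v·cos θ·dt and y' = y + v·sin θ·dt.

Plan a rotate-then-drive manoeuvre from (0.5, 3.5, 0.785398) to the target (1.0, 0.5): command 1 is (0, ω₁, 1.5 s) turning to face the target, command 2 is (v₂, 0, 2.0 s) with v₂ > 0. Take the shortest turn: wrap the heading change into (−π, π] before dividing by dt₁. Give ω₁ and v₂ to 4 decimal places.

ω₁ = -1.4607, v₂ = 1.5207

heading to target = atan2(0.5−3.5, 1−0.5) = -1.4056
Δθ = wrap(-1.4056 − 0.7854) = -2.1910; ω₁ = Δθ/dt₁ = -1.4607
distance = √((1−0.5)² + (0.5−3.5)²) = 3.0414; v₂ = distance/dt₂ = 1.5207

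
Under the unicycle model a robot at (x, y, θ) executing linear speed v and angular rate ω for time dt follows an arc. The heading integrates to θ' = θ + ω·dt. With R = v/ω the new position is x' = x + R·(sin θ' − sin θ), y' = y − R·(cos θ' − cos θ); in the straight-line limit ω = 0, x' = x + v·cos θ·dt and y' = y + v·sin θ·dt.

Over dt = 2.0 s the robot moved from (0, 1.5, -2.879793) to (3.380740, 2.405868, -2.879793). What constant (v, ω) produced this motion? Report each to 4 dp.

v = -1.7500, ω = 0.0000

Δθ = -2.879793 − -2.879793 = 0.000000
ω = Δθ/dt = 0.000000/2.0 = 0.0000
ω = 0 → v = (Δx·cos θ + Δy·sin θ)/dt = -1.7500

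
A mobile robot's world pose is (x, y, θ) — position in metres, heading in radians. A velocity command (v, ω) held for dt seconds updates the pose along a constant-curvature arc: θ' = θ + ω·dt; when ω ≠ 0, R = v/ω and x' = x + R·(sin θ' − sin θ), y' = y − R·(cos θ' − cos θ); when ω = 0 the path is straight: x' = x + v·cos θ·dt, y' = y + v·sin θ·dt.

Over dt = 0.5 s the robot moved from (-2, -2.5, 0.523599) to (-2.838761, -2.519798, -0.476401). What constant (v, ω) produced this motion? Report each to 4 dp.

Δθ = -0.476401 − 0.523599 = -1.000000
ω = Δθ/dt = -1.000000/0.5 = -2.0000
R = Δx/(sin θ' − sin θ) = 0.8750
v = R·ω = 0.8750·-2.0000 = -1.7500

v = -1.7500, ω = -2.0000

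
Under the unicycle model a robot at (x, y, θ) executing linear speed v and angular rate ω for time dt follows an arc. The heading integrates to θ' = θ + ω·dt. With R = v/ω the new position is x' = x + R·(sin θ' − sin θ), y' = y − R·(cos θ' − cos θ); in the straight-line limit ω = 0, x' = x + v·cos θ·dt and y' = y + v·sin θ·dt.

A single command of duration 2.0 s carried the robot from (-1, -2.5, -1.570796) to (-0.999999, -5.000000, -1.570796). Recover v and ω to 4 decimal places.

v = 1.2500, ω = 0.0000

Δθ = -1.570796 − -1.570796 = 0.000000
ω = Δθ/dt = 0.000000/2.0 = 0.0000
ω = 0 → v = (Δx·cos θ + Δy·sin θ)/dt = 1.2500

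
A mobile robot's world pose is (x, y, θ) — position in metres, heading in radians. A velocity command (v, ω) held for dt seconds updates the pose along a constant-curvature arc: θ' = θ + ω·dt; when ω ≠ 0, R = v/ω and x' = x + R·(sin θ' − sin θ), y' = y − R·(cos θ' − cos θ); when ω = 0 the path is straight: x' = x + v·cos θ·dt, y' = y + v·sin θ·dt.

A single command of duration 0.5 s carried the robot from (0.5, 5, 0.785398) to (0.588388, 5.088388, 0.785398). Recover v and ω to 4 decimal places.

Δθ = 0.785398 − 0.785398 = 0.000000
ω = Δθ/dt = 0.000000/0.5 = 0.0000
ω = 0 → v = (Δx·cos θ + Δy·sin θ)/dt = 0.2500

v = 0.2500, ω = 0.0000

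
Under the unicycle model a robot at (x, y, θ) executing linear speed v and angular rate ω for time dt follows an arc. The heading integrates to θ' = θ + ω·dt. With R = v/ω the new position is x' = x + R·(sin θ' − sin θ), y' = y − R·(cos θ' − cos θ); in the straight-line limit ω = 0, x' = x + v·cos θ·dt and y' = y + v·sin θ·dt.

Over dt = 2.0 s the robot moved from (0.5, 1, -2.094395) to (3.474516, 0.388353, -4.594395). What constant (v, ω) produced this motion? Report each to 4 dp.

Δθ = -4.594395 − -2.094395 = -2.500000
ω = Δθ/dt = -2.500000/2.0 = -1.2500
R = Δx/(sin θ' − sin θ) = 1.6000
v = R·ω = 1.6000·-1.2500 = -2.0000

v = -2.0000, ω = -1.2500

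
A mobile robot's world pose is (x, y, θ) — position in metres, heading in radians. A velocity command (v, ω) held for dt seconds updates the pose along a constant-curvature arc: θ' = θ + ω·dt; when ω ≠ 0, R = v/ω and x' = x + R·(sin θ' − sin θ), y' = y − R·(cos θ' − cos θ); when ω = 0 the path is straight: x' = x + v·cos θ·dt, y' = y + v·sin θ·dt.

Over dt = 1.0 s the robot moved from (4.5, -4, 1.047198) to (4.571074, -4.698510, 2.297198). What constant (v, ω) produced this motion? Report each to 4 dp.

v = -0.7500, ω = 1.2500

Δθ = 2.297198 − 1.047198 = 1.250000
ω = Δθ/dt = 1.250000/1.0 = 1.2500
R = −Δy/(cos θ' − cos θ) = -0.6000
v = R·ω = -0.6000·1.2500 = -0.7500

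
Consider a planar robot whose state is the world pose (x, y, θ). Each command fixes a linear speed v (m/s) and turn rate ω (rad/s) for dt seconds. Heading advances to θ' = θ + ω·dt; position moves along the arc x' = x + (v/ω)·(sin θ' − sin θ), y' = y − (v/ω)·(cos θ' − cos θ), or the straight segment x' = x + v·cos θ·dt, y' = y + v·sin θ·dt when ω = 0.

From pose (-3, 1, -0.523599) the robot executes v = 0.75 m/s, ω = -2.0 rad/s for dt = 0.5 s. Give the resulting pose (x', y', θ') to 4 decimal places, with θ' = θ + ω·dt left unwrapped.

(-2.8129, 0.6929, -1.5236)

θ' = -0.5236 + -2.0·0.5 = -1.5236
R = v/ω = 0.75/-2.0 = -0.3750
x' = -3 + -0.3750·(sin -1.5236 − sin -0.5236) = -2.8129
y' = 1 − -0.3750·(cos -1.5236 − cos -0.5236) = 0.6929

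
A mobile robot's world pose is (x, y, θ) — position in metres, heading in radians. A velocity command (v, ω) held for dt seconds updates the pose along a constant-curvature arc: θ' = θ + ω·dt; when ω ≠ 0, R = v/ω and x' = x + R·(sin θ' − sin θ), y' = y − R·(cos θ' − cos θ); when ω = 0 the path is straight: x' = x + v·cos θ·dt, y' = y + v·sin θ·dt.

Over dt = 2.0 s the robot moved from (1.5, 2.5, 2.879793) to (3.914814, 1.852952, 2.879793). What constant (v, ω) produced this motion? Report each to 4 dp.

Δθ = 2.879793 − 2.879793 = 0.000000
ω = Δθ/dt = 0.000000/2.0 = 0.0000
ω = 0 → v = (Δx·cos θ + Δy·sin θ)/dt = -1.2500

v = -1.2500, ω = 0.0000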